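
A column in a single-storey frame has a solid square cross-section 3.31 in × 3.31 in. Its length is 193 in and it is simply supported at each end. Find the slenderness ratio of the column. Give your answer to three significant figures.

λ ≈ 202

I = a⁴/12 = 3.31⁴/12 = 10.00 in⁴
A = 10.96 in²;  r_min = √(I/A) = √(10.00/10.96) = 0.9555 in
L_e = K·L = 1 × 193 = 193.0 in
λ = L_e / r_min = 193.00 / 0.9555 = 202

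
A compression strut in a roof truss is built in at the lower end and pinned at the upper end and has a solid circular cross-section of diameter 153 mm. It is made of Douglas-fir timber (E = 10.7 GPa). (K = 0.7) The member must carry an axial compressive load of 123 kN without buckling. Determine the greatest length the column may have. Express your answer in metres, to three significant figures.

I = πd⁴/64 = π×153⁴/64 = 2.690×10^7 mm⁴
I = 2.690×10^-5 m⁴
At the buckling limit P_cr = P = 1.230×10^5 N
From P_cr = π²EI/(K·L)²:  L = (1/K)·√(π²EI/P_cr) = (1/0.7)·√(π²×1.07×10^10×2.690×10^-5/1.230×10^5)
L = 6.87 m

L_max ≈ 6.87 m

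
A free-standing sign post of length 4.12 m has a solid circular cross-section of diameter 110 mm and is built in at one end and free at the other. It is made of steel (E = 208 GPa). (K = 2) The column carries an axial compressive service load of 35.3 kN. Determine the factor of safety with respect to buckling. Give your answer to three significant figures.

n ≈ 6.16

I = πd⁴/64 = π×110⁴/64 = 7.187×10^6 mm⁴
I = 7.187×10^6 mm⁴ = 7.187×10^-6 m⁴
Effective length L_e = K·L = 2 × 4.12 = 8.240 m
P_cr = π²EI / L_e² = π² × 208×10⁹ × 7.187×10^-6 / 8.240² = 2.173×10^5 N
Factor of safety n = P_cr / P = 217.29 / 35.3 = 6.16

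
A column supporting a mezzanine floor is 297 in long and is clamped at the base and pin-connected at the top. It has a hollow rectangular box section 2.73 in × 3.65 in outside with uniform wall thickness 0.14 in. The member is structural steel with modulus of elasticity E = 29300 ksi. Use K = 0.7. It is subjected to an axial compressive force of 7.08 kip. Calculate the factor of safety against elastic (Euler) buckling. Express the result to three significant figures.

n ≈ 1.95

Inner dimensions: h_i = 3.65 − 2×0.14 = 3.370 in, b_i = 2.73 − 2×0.14 = 2.450 in
Weak-axis I_min = (h_o·b_o³ − h_i·b_i³)/12 with b_o = 2.73, b_i = 2.450 in (shorter outer/inner sides).
I_min = (3.65×2.73³ − 3.370×2.450³)/12 = 2.059 in⁴
Effective length L_e = K·L = 0.7 × 297 = 207.9 in
P_cr = π²EI / L_e² = π² × 29300×10³ × 2.059 / 207.9² = 1.377×10^4 lb
Factor of safety n = P_cr / P = 13.774 / 7.08 = 1.95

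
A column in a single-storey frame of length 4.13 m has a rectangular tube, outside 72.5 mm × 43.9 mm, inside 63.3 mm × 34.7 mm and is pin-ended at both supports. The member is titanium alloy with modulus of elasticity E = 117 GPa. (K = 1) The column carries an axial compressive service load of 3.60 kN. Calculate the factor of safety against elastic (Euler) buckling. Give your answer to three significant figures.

n ≈ 5.47

Weak-axis I_min = (h_o·b_o³ − h_i·b_i³)/12 with b_o = 43.9, b_i = 34.70 mm (shorter outer/inner sides).
I_min = (72.5×43.9³ − 63.30×34.70³)/12 = 2.908×10^5 mm⁴
I = 2.908×10^5 mm⁴ = 2.908×10^-7 m⁴
Effective length L_e = K·L = 1 × 4.13 = 4.130 m
P_cr = π²EI / L_e² = π² × 117×10⁹ × 2.908×10^-7 / 4.130² = 1.968×10^4 N
Factor of safety n = P_cr / P = 19.684 / 3.60 = 5.47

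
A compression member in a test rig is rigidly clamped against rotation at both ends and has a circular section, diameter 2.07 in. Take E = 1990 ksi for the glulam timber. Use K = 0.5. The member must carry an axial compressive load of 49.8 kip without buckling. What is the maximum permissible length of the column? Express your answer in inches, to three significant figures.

L_max ≈ 37.7 in

I = πd⁴/64 = π×2.07⁴/64 = 0.9013 in⁴
At the buckling limit P_cr = P = 4.980×10^4 lb
From P_cr = π²EI/(K·L)²:  L = (1/K)·√(π²EI/P_cr) = (1/0.5)·√(π²×1.99×10^6×0.9013/4.980×10^4)
L = 37.7 in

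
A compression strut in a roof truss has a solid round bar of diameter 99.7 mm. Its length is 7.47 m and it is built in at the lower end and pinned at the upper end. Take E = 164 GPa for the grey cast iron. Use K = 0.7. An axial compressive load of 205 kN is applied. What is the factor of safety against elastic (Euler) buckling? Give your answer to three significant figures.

I = πd⁴/64 = π×99.7⁴/64 = 4.850×10^6 mm⁴
I = 4.850×10^6 mm⁴ = 4.850×10^-6 m⁴
Effective length L_e = K·L = 0.7 × 7.47 = 5.229 m
P_cr = π²EI / L_e² = π² × 164×10⁹ × 4.850×10^-6 / 5.229² = 2.871×10^5 N
Factor of safety n = P_cr / P = 287.12 / 205 = 1.40

n ≈ 1.40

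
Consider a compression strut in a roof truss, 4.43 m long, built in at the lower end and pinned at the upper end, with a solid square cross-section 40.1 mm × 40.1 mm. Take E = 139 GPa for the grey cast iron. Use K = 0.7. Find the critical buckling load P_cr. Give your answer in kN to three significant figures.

P_cr ≈ 30.7 kN

I = a⁴/12 = 40.1⁴/12 = 2.155×10^5 mm⁴
I = 2.155×10^5 mm⁴ = 2.155×10^-7 m⁴
Effective length L_e = K·L = 0.7 × 4.43 = 3.101 m
P_cr = π²EI / L_e² = π² × 139×10⁹ × 2.155×10^-7 / 3.101² = 3.074×10^4 N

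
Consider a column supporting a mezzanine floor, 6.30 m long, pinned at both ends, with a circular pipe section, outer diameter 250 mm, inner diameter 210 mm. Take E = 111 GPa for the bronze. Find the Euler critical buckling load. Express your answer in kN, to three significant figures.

P_cr ≈ 2660 kN

d_o = 250 mm, d_i = 210 mm
I = π(d_o⁴ − d_i⁴)/64 = π(250⁴ − 210.0⁴)/64 = 9.628×10^7 mm⁴
I = 9.628×10^7 mm⁴ = 9.628×10^-5 m⁴
Effective length L_e = K·L = 1 × 6.30 = 6.300 m
P_cr = π²EI / L_e² = π² × 111×10⁹ × 9.628×10^-5 / 6.300² = 2.658×10^6 N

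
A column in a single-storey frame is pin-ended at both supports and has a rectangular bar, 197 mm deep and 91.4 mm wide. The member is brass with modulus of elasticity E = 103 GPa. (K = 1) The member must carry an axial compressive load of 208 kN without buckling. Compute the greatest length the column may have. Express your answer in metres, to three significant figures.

L_max ≈ 7.83 m

Buckling occurs about the weak axis: I_min = h·b³/12 with b = 91.4 mm (the shorter side).
I_min = 197×91.4³/12 = 1.253×10^7 mm⁴
I = 1.253×10^-5 m⁴
At the buckling limit P_cr = P = 2.080×10^5 N
From P_cr = π²EI/(K·L)²:  L = (1/K)·√(π²EI/P_cr) = (1/1)·√(π²×1.03×10^11×1.253×10^-5/2.080×10^5)
L = 7.83 m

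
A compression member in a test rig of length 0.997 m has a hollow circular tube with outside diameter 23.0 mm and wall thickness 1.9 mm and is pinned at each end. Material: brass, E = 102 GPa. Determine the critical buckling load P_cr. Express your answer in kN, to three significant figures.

P_cr ≈ 7.16 kN

Inner diameter d_i = 23.0 − 2×1.9 = 19.20 mm
I = π(d_o⁴ − d_i⁴)/64 = π(23.0⁴ − 19.20⁴)/64 = 7.066×10^3 mm⁴
I = 7.066×10^3 mm⁴ = 7.066×10^-9 m⁴
Effective length L_e = K·L = 1 × 0.997 = 0.9970 m
P_cr = π²EI / L_e² = π² × 102×10⁹ × 7.066×10^-9 / 0.9970² = 7.156×10^3 N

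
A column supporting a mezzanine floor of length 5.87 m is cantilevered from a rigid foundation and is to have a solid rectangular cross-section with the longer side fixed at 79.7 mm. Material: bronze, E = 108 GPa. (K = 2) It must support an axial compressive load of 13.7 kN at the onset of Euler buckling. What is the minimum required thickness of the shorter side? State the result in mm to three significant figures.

b ≈ 64.4 mm

L_e = K·L = 2 × 5.87 = 11.74 m
Required I = P_cr·L_e²/(π²E) = 1.370×10^4 × 11.74² / (π² × 1.08×10^11) = 1.771×10^-6 m⁴
I_req = 1.771×10^6 mm⁴
Rectangle, weak axis: I_min = h·b³/12 with h = 79.7 mm fixed  ⇒  b = (12I/h)^(1/3) = 64.4 mm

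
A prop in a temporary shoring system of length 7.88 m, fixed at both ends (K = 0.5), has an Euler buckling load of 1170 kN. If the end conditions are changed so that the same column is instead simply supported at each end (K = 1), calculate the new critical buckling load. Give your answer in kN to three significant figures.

P_cr ≈ 292 kN

P_cr ∝ 1/K², so P_cr,new = P_cr,old × (K_old/K_new)² = 1170 × (0.5/1)²
= 1170 × 0.2500 = 292 kN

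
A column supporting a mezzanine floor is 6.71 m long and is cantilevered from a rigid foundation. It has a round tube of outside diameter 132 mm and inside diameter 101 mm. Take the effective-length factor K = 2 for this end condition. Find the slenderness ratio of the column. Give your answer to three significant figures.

d_o = 132 mm, d_i = 101 mm
I = π(d_o⁴ − d_i⁴)/64 = π(132⁴ − 101.0⁴)/64 = 9.795×10^6 mm⁴
A = 5.673×10^3 mm²;  r_min = √(I/A) = √(9.795×10^6/5.673×10^3) = 41.55 mm
L_e = K·L = 2 × 6.71 m = 13.42 m = 13420 mm
λ = L_e / r_min = 13420 / 41.55 = 323

λ ≈ 323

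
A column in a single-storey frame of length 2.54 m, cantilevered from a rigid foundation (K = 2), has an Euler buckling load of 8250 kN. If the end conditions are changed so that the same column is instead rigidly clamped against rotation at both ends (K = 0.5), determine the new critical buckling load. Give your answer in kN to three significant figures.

P_cr ≈ 132000 kN

P_cr ∝ 1/K², so P_cr,new = P_cr,old × (K_old/K_new)² = 8250 × (2/0.5)²
= 8250 × 16.00 = 132000 kN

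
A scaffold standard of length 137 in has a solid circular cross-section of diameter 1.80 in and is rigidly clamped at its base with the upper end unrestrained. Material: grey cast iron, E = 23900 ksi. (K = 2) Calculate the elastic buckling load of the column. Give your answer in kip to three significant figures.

P_cr ≈ 1.62 kip

I = πd⁴/64 = π×1.80⁴/64 = 0.5153 in⁴
Effective length L_e = K·L = 2 × 137 = 274.0 in
P_cr = π²EI / L_e² = π² × 23900×10³ × 0.5153 / 274.0² = 1.619×10^3 lb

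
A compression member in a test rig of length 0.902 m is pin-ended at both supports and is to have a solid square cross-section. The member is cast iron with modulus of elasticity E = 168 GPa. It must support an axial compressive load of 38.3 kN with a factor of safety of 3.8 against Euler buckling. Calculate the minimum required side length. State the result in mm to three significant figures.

Required P_cr = n·P = 3.8 × 38.3 = 145.5 kN
L_e = K·L = 1 × 0.902 = 0.9020 m
Required I = P_cr·L_e²/(π²E) = 1.455×10^5 × 0.9020² / (π² × 1.68×10^11) = 7.141×10^-8 m⁴
I_req = 7.141×10^4 mm⁴
Solid square: I = a⁴/12  ⇒  a = (12I)^(1/4) = (12×7.141×10^4)^(1/4) = 30.4 mm

a ≈ 30.4 mm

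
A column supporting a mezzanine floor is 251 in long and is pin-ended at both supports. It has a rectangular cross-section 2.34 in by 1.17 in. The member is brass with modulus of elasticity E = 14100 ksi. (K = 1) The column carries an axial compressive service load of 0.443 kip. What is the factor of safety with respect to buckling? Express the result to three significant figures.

Buckling occurs about the weak axis: I_min = h·b³/12 with b = 1.17 in (the shorter side).
I_min = 2.34×1.17³/12 = 0.3123 in⁴
Effective length L_e = K·L = 1 × 251 = 251.0 in
P_cr = π²EI / L_e² = π² × 14100×10³ × 0.3123 / 251.0² = 689.9 lb
Factor of safety n = P_cr / P = 0.68986 / 0.443 = 1.56

n ≈ 1.56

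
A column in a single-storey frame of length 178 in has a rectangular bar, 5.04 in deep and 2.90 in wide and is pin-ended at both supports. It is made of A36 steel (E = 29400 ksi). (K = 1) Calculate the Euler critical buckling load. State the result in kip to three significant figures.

Buckling occurs about the weak axis: I_min = h·b³/12 with b = 2.90 in (the shorter side).
I_min = 5.04×2.90³/12 = 10.24 in⁴
Effective length L_e = K·L = 1 × 178 = 178.0 in
P_cr = π²EI / L_e² = π² × 29400×10³ × 10.24 / 178.0² = 9.381×10^4 lb

P_cr ≈ 93.8 kip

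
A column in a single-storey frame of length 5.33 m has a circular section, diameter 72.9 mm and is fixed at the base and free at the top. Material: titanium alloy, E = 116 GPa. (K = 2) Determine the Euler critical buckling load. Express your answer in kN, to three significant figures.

P_cr ≈ 14.0 kN

I = πd⁴/64 = π×72.9⁴/64 = 1.386×10^6 mm⁴
I = 1.386×10^6 mm⁴ = 1.386×10^-6 m⁴
Effective length L_e = K·L = 2 × 5.33 = 10.66 m
P_cr = π²EI / L_e² = π² × 116×10⁹ × 1.386×10^-6 / 10.66² = 1.397×10^4 N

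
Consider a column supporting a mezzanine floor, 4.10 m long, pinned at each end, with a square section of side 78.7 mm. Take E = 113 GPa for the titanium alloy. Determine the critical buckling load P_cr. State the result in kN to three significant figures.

I = a⁴/12 = 78.7⁴/12 = 3.197×10^6 mm⁴
I = 3.197×10^6 mm⁴ = 3.197×10^-6 m⁴
Effective length L_e = K·L = 1 × 4.10 = 4.100 m
P_cr = π²EI / L_e² = π² × 113×10⁹ × 3.197×10^-6 / 4.100² = 2.121×10^5 N

P_cr ≈ 212 kN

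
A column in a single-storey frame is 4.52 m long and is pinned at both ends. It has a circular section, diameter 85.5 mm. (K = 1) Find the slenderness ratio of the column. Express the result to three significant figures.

I = πd⁴/64 = π×85.5⁴/64 = 2.623×10^6 mm⁴
A = 5.741×10^3 mm²;  r_min = √(I/A) = √(2.623×10^6/5.741×10^3) = 21.38 mm
L_e = K·L = 1 × 4.52 m = 4.520 m = 4520.0 mm
λ = L_e / r_min = 4520.0 / 21.38 = 211

λ ≈ 211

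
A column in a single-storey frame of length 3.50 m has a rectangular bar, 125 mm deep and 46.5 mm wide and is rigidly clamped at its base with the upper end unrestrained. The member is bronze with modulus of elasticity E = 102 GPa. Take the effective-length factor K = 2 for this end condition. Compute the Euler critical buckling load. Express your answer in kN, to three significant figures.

P_cr ≈ 21.5 kN

Buckling occurs about the weak axis: I_min = h·b³/12 with b = 46.5 mm (the shorter side).
I_min = 125×46.5³/12 = 1.047×10^6 mm⁴
I = 1.047×10^6 mm⁴ = 1.047×10^-6 m⁴
Effective length L_e = K·L = 2 × 3.50 = 7.000 m
P_cr = π²EI / L_e² = π² × 102×10⁹ × 1.047×10^-6 / 7.000² = 2.152×10^4 N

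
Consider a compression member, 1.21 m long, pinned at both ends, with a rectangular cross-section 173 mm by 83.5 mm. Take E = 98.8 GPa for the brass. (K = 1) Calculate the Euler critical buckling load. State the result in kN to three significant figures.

Buckling occurs about the weak axis: I_min = h·b³/12 with b = 83.5 mm (the shorter side).
I_min = 173×83.5³/12 = 8.393×10^6 mm⁴
I = 8.393×10^6 mm⁴ = 8.393×10^-6 m⁴
Effective length L_e = K·L = 1 × 1.21 = 1.210 m
P_cr = π²EI / L_e² = π² × 98.8×10⁹ × 8.393×10^-6 / 1.210² = 5.590×10^6 N

P_cr ≈ 5590 kN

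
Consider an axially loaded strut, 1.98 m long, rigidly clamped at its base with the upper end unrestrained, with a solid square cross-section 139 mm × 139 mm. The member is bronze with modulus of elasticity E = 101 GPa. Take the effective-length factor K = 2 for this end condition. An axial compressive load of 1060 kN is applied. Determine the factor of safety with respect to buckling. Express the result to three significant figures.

n ≈ 1.87

I = a⁴/12 = 139⁴/12 = 3.111×10^7 mm⁴
I = 3.111×10^7 mm⁴ = 3.111×10^-5 m⁴
Effective length L_e = K·L = 2 × 1.98 = 3.960 m
P_cr = π²EI / L_e² = π² × 101×10⁹ × 3.111×10^-5 / 3.960² = 1.977×10^6 N
Factor of safety n = P_cr / P = 1977.5 / 1060 = 1.87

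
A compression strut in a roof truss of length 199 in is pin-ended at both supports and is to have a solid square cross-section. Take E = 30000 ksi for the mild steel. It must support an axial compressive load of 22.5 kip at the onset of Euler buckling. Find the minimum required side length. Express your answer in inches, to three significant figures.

L_e = K·L = 1 × 199 = 199.0 in
Required I = P_cr·L_e²/(π²E) = 2.250×10^4 × 199.0² / (π² × 3.00×10^7) = 3.009 in⁴
Solid square: I = a⁴/12  ⇒  a = (12I)^(1/4) = (12×3.009)^(1/4) = 2.45 in

a ≈ 2.45 in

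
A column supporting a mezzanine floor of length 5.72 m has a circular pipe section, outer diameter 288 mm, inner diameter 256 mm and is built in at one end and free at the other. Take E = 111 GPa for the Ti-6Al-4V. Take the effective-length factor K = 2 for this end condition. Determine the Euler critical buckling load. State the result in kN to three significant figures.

d_o = 288 mm, d_i = 256 mm
I = π(d_o⁴ − d_i⁴)/64 = π(288⁴ − 256.0⁴)/64 = 1.269×10^8 mm⁴
I = 1.269×10^8 mm⁴ = 1.269×10^-4 m⁴
Effective length L_e = K·L = 2 × 5.72 = 11.44 m
P_cr = π²EI / L_e² = π² × 111×10⁹ × 1.269×10^-4 / 11.44² = 1.062×10^6 N

P_cr ≈ 1060 kN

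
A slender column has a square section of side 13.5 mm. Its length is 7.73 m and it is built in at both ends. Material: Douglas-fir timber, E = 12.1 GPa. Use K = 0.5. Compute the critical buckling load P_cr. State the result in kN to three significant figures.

I = a⁴/12 = 13.5⁴/12 = 2.768×10^3 mm⁴
I = 2.768×10^3 mm⁴ = 2.768×10^-9 m⁴
Effective length L_e = K·L = 0.5 × 7.73 = 3.865 m
P_cr = π²EI / L_e² = π² × 12.1×10⁹ × 2.768×10^-9 / 3.865² = 22.13 N

P_cr ≈ 0.0221 kN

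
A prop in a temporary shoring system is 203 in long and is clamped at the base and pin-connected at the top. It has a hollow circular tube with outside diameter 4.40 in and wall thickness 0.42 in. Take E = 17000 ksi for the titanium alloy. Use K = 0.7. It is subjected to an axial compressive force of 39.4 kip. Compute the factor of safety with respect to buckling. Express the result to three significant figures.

n ≈ 2.22

Inner diameter d_i = 4.40 − 2×0.42 = 3.560 in
I = π(d_o⁴ − d_i⁴)/64 = π(4.40⁴ − 3.560⁴)/64 = 10.51 in⁴
Effective length L_e = K·L = 0.7 × 203 = 142.1 in
P_cr = π²EI / L_e² = π² × 17000×10³ × 10.51 / 142.1² = 8.736×10^4 lb
Factor of safety n = P_cr / P = 87.363 / 39.4 = 2.22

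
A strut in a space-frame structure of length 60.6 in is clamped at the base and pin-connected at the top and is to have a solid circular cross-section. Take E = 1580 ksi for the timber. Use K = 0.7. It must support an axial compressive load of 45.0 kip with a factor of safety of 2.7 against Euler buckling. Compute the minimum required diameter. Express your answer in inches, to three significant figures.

Required P_cr = n·P = 2.7 × 45.0 = 121.5 kip
L_e = K·L = 0.7 × 60.6 = 42.42 in
Required I = P_cr·L_e²/(π²E) = 1.215×10^5 × 42.42² / (π² × 1.58×10^6) = 14.02 in⁴
Solid circle: I = πd⁴/64  ⇒  d = (64I/π)^(1/4) = (64×14.02/π)^(1/4) = 4.11 in

d ≈ 4.11 in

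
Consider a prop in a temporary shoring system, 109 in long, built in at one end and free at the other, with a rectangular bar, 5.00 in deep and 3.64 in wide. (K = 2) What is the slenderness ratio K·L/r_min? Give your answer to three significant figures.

Buckling occurs about the weak axis: I_min = h·b³/12 with b = 3.64 in (the shorter side).
I_min = 5.00×3.64³/12 = 20.10 in⁴
A = 18.20 in²;  r_min = √(I/A) = √(20.10/18.20) = 1.051 in
L_e = K·L = 2 × 109 = 218.0 in
λ = L_e / r_min = 218.00 / 1.051 = 207

λ ≈ 207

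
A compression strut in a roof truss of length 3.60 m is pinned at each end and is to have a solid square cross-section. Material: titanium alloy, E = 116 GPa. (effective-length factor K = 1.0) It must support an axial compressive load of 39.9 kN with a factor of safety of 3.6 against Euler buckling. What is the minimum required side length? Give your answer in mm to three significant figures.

Required P_cr = n·P = 3.6 × 39.9 = 143.6 kN
L_e = K·L = 1 × 3.60 = 3.600 m
Required I = P_cr·L_e²/(π²E) = 1.436×10^5 × 3.600² / (π² × 1.16×10^11) = 1.626×10^-6 m⁴
I_req = 1.626×10^6 mm⁴
Solid square: I = a⁴/12  ⇒  a = (12I)^(1/4) = (12×1.626×10^6)^(1/4) = 66.5 mm

a ≈ 66.5 mm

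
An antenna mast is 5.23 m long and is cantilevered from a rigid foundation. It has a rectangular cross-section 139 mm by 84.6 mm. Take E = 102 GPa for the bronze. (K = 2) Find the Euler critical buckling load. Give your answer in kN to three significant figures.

Buckling occurs about the weak axis: I_min = h·b³/12 with b = 84.6 mm (the shorter side).
I_min = 139×84.6³/12 = 7.014×10^6 mm⁴
I = 7.014×10^6 mm⁴ = 7.014×10^-6 m⁴
Effective length L_e = K·L = 2 × 5.23 = 10.46 m
P_cr = π²EI / L_e² = π² × 102×10⁹ × 7.014×10^-6 / 10.46² = 6.453×10^4 N

P_cr ≈ 64.5 kN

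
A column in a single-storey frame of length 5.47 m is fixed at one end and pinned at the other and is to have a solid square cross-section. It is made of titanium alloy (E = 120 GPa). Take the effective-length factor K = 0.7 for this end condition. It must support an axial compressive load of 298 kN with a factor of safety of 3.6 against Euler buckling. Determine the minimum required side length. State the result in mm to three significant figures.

a ≈ 112 mm

Required P_cr = n·P = 3.6 × 298 = 1073 kN
L_e = K·L = 0.7 × 5.47 = 3.829 m
Required I = P_cr·L_e²/(π²E) = 1.073×10^6 × 3.829² / (π² × 1.20×10^11) = 1.328×10^-5 m⁴
I_req = 1.328×10^7 mm⁴
Solid square: I = a⁴/12  ⇒  a = (12I)^(1/4) = (12×1.328×10^7)^(1/4) = 112 mm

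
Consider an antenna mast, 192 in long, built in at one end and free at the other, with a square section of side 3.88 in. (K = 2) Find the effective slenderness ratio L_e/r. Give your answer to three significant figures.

λ ≈ 343

I = a⁴/12 = 3.88⁴/12 = 18.89 in⁴
A = 15.05 in²;  r_min = √(I/A) = √(18.89/15.05) = 1.120 in
L_e = K·L = 2 × 192 = 384.0 in
λ = L_e / r_min = 384.00 / 1.120 = 343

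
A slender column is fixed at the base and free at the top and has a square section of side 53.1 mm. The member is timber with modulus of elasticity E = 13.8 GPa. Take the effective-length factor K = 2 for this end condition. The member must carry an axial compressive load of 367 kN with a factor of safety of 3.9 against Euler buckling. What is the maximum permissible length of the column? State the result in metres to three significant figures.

L_max ≈ 0.126 m

I = a⁴/12 = 53.1⁴/12 = 6.625×10^5 mm⁴
I = 6.625×10^-7 m⁴
Required critical load P_cr = n·P = 3.9 × 367 = 1431 kN = 1.431×10^6 N
From P_cr = π²EI/(K·L)²:  L = (1/K)·√(π²EI/P_cr) = (1/2)·√(π²×1.38×10^10×6.625×10^-7/1.431×10^6)
L = 0.126 m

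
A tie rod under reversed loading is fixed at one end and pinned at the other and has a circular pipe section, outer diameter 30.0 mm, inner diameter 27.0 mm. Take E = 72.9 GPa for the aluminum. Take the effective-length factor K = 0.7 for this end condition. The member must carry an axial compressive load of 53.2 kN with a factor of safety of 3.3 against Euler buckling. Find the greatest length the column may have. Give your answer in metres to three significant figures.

L_max ≈ 0.338 m

d_o = 30.0 mm, d_i = 27.0 mm
I = π(d_o⁴ − d_i⁴)/64 = π(30.0⁴ − 27.00⁴)/64 = 1.367×10^4 mm⁴
I = 1.367×10^-8 m⁴
Required critical load P_cr = n·P = 3.3 × 53.2 = 175.6 kN = 1.756×10^5 N
From P_cr = π²EI/(K·L)²:  L = (1/K)·√(π²EI/P_cr) = (1/0.7)·√(π²×7.29×10^10×1.367×10^-8/1.756×10^5)
L = 0.338 m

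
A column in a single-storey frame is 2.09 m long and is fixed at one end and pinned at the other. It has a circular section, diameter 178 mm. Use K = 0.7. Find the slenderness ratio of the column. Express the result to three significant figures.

λ ≈ 32.9

I = πd⁴/64 = π×178⁴/64 = 4.928×10^7 mm⁴
A = 2.488×10^4 mm²;  r_min = √(I/A) = √(4.928×10^7/2.488×10^4) = 44.50 mm
L_e = K·L = 0.7 × 2.09 m = 1.463 m = 1463.0 mm
λ = L_e / r_min = 1463.0 / 44.50 = 32.9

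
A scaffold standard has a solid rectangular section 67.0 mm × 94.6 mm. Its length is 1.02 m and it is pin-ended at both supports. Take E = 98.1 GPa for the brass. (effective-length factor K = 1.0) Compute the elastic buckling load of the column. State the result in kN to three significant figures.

Buckling occurs about the weak axis: I_min = h·b³/12 with b = 67.0 mm (the shorter side).
I_min = 94.6×67.0³/12 = 2.371×10^6 mm⁴
I = 2.371×10^6 mm⁴ = 2.371×10^-6 m⁴
Effective length L_e = K·L = 1 × 1.02 = 1.020 m
P_cr = π²EI / L_e² = π² × 98.1×10⁹ × 2.371×10^-6 / 1.020² = 2.206×10^6 N

P_cr ≈ 2210 kN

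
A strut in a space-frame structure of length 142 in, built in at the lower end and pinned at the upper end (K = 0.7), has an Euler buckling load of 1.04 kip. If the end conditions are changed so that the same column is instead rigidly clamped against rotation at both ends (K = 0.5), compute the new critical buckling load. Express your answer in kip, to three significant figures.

P_cr ∝ 1/K², so P_cr,new = P_cr,old × (K_old/K_new)² = 1.04 × (0.7/0.5)²
= 1.04 × 1.960 = 2.04 kip

P_cr ≈ 2.04 kip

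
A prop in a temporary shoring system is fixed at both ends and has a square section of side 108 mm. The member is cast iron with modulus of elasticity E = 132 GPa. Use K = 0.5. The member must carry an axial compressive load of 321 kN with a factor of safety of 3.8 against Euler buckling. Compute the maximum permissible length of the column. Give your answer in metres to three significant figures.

I = a⁴/12 = 108⁴/12 = 1.134×10^7 mm⁴
I = 1.134×10^-5 m⁴
Required critical load P_cr = n·P = 3.8 × 321 = 1220 kN = 1.220×10^6 N
From P_cr = π²EI/(K·L)²:  L = (1/K)·√(π²EI/P_cr) = (1/0.5)·√(π²×1.32×10^11×1.134×10^-5/1.220×10^6)
L = 6.96 m

L_max ≈ 6.96 m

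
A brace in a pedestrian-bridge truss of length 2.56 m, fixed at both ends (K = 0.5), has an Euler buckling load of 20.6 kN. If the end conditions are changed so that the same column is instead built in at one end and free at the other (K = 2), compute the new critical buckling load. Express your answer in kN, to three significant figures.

P_cr ∝ 1/K², so P_cr,new = P_cr,old × (K_old/K_new)² = 20.6 × (0.5/2)²
= 20.6 × 0.06250 = 1.29 kN

P_cr ≈ 1.29 kN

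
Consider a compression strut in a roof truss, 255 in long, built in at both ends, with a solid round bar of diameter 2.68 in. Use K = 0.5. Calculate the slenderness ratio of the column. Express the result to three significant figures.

For a solid circle r = d/4 = 2.68/4 = 0.6700 in
L_e = K·L = 0.5 × 255 = 127.5 in
λ = L_e / r_min = 127.50 / 0.6700 = 190

λ ≈ 190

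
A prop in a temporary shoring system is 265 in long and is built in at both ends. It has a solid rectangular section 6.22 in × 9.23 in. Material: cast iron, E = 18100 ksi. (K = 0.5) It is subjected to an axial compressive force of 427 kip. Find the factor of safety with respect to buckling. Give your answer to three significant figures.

Buckling occurs about the weak axis: I_min = h·b³/12 with b = 6.22 in (the shorter side).
I_min = 9.23×6.22³/12 = 185.1 in⁴
Effective length L_e = K·L = 0.5 × 265 = 132.5 in
P_cr = π²EI / L_e² = π² × 18100×10³ × 185.1 / 132.5² = 1.883×10^6 lb
Factor of safety n = P_cr / P = 1883.4 / 427 = 4.41

n ≈ 4.41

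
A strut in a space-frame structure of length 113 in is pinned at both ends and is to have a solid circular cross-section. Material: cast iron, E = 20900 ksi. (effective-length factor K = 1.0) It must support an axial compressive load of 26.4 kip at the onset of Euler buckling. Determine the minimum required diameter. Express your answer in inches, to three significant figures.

L_e = K·L = 1 × 113 = 113.0 in
Required I = P_cr·L_e²/(π²E) = 2.640×10^4 × 113.0² / (π² × 2.09×10^7) = 1.634 in⁴
Solid circle: I = πd⁴/64  ⇒  d = (64I/π)^(1/4) = (64×1.634/π)^(1/4) = 2.40 in

d ≈ 2.40 in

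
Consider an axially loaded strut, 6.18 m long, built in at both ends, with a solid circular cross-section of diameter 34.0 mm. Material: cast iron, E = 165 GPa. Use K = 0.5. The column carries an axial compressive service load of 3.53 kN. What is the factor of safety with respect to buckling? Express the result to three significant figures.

I = πd⁴/64 = π×34.0⁴/64 = 6.560×10^4 mm⁴
I = 6.560×10^4 mm⁴ = 6.560×10^-8 m⁴
Effective length L_e = K·L = 0.5 × 6.18 = 3.090 m
P_cr = π²EI / L_e² = π² × 165×10⁹ × 6.560×10^-8 / 3.090² = 1.119×10^4 N
Factor of safety n = P_cr / P = 11.188 / 3.53 = 3.17

n ≈ 3.17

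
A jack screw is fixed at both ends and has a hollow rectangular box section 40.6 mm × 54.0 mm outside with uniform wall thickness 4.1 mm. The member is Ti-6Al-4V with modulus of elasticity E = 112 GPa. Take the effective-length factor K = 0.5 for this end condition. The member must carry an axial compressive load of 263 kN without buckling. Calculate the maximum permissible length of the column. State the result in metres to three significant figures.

Inner dimensions: h_i = 54.0 − 2×4.1 = 45.80 mm, b_i = 40.6 − 2×4.1 = 32.40 mm
Weak-axis I_min = (h_o·b_o³ − h_i·b_i³)/12 with b_o = 40.6, b_i = 32.40 mm (shorter outer/inner sides).
I_min = (54.0×40.6³ − 45.80×32.40³)/12 = 1.713×10^5 mm⁴
I = 1.713×10^-7 m⁴
At the buckling limit P_cr = P = 2.630×10^5 N
From P_cr = π²EI/(K·L)²:  L = (1/K)·√(π²EI/P_cr) = (1/0.5)·√(π²×1.12×10^11×1.713×10^-7/2.630×10^5)
L = 1.70 m

L_max ≈ 1.70 m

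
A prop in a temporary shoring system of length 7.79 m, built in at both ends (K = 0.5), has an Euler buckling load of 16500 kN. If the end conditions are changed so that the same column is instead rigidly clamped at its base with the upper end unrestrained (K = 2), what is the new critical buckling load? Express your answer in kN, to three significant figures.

P_cr ≈ 1030 kN

P_cr ∝ 1/K², so P_cr,new = P_cr,old × (K_old/K_new)² = 16500 × (0.5/2)²
= 16500 × 0.06250 = 1030 kN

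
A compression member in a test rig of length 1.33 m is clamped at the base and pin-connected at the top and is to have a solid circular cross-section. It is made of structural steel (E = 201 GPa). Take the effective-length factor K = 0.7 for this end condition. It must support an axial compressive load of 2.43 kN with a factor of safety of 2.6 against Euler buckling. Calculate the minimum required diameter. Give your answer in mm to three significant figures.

d ≈ 15.4 mm

Required P_cr = n·P = 2.6 × 2.43 = 6.318 kN
L_e = K·L = 0.7 × 1.33 = 0.9310 m
Required I = P_cr·L_e²/(π²E) = 6.318×10^3 × 0.9310² / (π² × 2.01×10^11) = 2.760×10^-9 m⁴
I_req = 2.760×10^3 mm⁴
Solid circle: I = πd⁴/64  ⇒  d = (64I/π)^(1/4) = (64×2.760×10^3/π)^(1/4) = 15.4 mm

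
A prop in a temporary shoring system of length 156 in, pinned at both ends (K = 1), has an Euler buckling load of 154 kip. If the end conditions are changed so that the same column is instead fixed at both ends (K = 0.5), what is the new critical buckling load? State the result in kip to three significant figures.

P_cr ∝ 1/K², so P_cr,new = P_cr,old × (K_old/K_new)² = 154 × (1/0.5)²
= 154 × 4.000 = 616 kip

P_cr ≈ 616 kip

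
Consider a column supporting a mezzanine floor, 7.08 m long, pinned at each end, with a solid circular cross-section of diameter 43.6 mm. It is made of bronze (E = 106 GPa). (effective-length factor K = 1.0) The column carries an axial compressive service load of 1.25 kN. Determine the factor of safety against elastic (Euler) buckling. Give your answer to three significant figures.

I = πd⁴/64 = π×43.6⁴/64 = 1.774×10^5 mm⁴
I = 1.774×10^5 mm⁴ = 1.774×10^-7 m⁴
Effective length L_e = K·L = 1 × 7.08 = 7.080 m
P_cr = π²EI / L_e² = π² × 106×10⁹ × 1.774×10^-7 / 7.080² = 3.702×10^3 N
Factor of safety n = P_cr / P = 3.7022 / 1.25 = 2.96

n ≈ 2.96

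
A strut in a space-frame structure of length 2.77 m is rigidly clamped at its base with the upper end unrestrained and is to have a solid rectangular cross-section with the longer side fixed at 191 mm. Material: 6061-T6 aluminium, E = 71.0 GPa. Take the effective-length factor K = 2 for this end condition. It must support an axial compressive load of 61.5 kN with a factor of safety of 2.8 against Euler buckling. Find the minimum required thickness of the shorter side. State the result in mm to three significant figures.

b ≈ 78.0 mm

Required P_cr = n·P = 2.8 × 61.5 = 172.2 kN
L_e = K·L = 2 × 2.77 = 5.540 m
Required I = P_cr·L_e²/(π²E) = 1.722×10^5 × 5.540² / (π² × 7.10×10^10) = 7.542×10^-6 m⁴
I_req = 7.542×10^6 mm⁴
Rectangle, weak axis: I_min = h·b³/12 with h = 191 mm fixed  ⇒  b = (12I/h)^(1/3) = 78.0 mm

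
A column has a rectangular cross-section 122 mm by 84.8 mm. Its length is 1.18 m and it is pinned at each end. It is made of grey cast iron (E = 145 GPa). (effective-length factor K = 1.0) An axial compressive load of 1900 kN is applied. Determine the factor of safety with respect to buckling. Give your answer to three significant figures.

Buckling occurs about the weak axis: I_min = h·b³/12 with b = 84.8 mm (the shorter side).
I_min = 122×84.8³/12 = 6.200×10^6 mm⁴
I = 6.200×10^6 mm⁴ = 6.200×10^-6 m⁴
Effective length L_e = K·L = 1 × 1.18 = 1.180 m
P_cr = π²EI / L_e² = π² × 145×10⁹ × 6.200×10^-6 / 1.180² = 6.372×10^6 N
Factor of safety n = P_cr / P = 6371.9 / 1900 = 3.35

n ≈ 3.35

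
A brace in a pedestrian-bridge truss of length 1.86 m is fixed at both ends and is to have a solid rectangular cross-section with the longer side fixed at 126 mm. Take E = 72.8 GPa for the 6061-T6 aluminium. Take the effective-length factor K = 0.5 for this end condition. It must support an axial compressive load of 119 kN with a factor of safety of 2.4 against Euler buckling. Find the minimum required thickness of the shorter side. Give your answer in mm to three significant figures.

b ≈ 32.0 mm

Required P_cr = n·P = 2.4 × 119 = 285.6 kN
L_e = K·L = 0.5 × 1.86 = 0.9300 m
Required I = P_cr·L_e²/(π²E) = 2.856×10^5 × 0.9300² / (π² × 7.28×10^10) = 3.438×10^-7 m⁴
I_req = 3.438×10^5 mm⁴
Rectangle, weak axis: I_min = h·b³/12 with h = 126 mm fixed  ⇒  b = (12I/h)^(1/3) = 32.0 mm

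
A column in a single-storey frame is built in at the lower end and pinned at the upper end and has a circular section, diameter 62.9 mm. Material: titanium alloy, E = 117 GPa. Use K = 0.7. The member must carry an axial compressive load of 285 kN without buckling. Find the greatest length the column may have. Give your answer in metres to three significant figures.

L_max ≈ 2.52 m

I = πd⁴/64 = π×62.9⁴/64 = 7.684×10^5 mm⁴
I = 7.684×10^-7 m⁴
At the buckling limit P_cr = P = 2.850×10^5 N
From P_cr = π²EI/(K·L)²:  L = (1/K)·√(π²EI/P_cr) = (1/0.7)·√(π²×1.17×10^11×7.684×10^-7/2.850×10^5)
L = 2.52 m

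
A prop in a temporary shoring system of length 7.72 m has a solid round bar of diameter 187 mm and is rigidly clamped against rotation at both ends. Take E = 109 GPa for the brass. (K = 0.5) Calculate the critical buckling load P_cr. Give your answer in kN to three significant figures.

I = πd⁴/64 = π×187⁴/64 = 6.003×10^7 mm⁴
I = 6.003×10^7 mm⁴ = 6.003×10^-5 m⁴
Effective length L_e = K·L = 0.5 × 7.72 = 3.860 m
P_cr = π²EI / L_e² = π² × 109×10⁹ × 6.003×10^-5 / 3.860² = 4.334×10^6 N

P_cr ≈ 4330 kN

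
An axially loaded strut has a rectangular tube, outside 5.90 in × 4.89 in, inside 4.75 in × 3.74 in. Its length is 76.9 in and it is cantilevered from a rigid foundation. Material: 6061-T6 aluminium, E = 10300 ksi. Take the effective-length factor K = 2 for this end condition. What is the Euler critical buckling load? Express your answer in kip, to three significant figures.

P_cr ≈ 158 kip

Weak-axis I_min = (h_o·b_o³ − h_i·b_i³)/12 with b_o = 4.89, b_i = 3.740 in (shorter outer/inner sides).
I_min = (5.90×4.89³ − 4.750×3.740³)/12 = 36.78 in⁴
Effective length L_e = K·L = 2 × 76.9 = 153.8 in
P_cr = π²EI / L_e² = π² × 10300×10³ × 36.78 / 153.8² = 1.581×10^5 lb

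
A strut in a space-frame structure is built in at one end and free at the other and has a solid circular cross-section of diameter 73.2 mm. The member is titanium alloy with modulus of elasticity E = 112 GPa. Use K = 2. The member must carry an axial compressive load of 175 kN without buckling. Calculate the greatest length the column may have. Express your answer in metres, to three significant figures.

I = πd⁴/64 = π×73.2⁴/64 = 1.409×10^6 mm⁴
I = 1.409×10^-6 m⁴
At the buckling limit P_cr = P = 1.750×10^5 N
From P_cr = π²EI/(K·L)²:  L = (1/K)·√(π²EI/P_cr) = (1/2)·√(π²×1.12×10^11×1.409×10^-6/1.750×10^5)
L = 1.49 m

L_max ≈ 1.49 m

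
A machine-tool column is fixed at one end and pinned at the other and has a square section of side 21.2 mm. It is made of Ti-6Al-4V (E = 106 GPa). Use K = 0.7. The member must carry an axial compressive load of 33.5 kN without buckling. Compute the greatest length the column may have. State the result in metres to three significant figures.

L_max ≈ 1.04 m

I = a⁴/12 = 21.2⁴/12 = 1.683×10^4 mm⁴
I = 1.683×10^-8 m⁴
At the buckling limit P_cr = P = 3.350×10^4 N
From P_cr = π²EI/(K·L)²:  L = (1/K)·√(π²EI/P_cr) = (1/0.7)·√(π²×1.06×10^11×1.683×10^-8/3.350×10^4)
L = 1.04 m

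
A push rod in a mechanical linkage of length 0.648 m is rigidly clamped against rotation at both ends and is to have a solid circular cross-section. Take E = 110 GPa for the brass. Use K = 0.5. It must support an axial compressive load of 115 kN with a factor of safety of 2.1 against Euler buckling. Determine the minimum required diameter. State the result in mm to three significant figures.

Required P_cr = n·P = 2.1 × 115 = 241.5 kN
L_e = K·L = 0.5 × 0.648 = 0.3240 m
Required I = P_cr·L_e²/(π²E) = 2.415×10^5 × 0.3240² / (π² × 1.10×10^11) = 2.335×10^-8 m⁴
I_req = 2.335×10^4 mm⁴
Solid circle: I = πd⁴/64  ⇒  d = (64I/π)^(1/4) = (64×2.335×10^4/π)^(1/4) = 26.3 mm

d ≈ 26.3 mm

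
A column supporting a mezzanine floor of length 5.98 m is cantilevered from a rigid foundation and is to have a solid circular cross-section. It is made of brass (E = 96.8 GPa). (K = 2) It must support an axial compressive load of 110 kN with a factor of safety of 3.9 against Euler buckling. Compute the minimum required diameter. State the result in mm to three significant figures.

d ≈ 190 mm

Required P_cr = n·P = 3.9 × 110 = 429.0 kN
L_e = K·L = 2 × 5.98 = 11.96 m
Required I = P_cr·L_e²/(π²E) = 4.290×10^5 × 11.96² / (π² × 9.68×10^10) = 6.423×10^-5 m⁴
I_req = 6.423×10^7 mm⁴
Solid circle: I = πd⁴/64  ⇒  d = (64I/π)^(1/4) = (64×6.423×10^7/π)^(1/4) = 190 mm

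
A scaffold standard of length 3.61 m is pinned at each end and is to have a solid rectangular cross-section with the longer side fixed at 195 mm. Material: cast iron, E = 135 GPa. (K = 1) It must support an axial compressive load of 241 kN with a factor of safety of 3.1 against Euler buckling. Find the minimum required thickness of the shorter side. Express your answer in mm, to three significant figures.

b ≈ 76.6 mm

Required P_cr = n·P = 3.1 × 241 = 747.1 kN
L_e = K·L = 1 × 3.61 = 3.610 m
Required I = P_cr·L_e²/(π²E) = 7.471×10^5 × 3.610² / (π² × 1.35×10^11) = 7.307×10^-6 m⁴
I_req = 7.307×10^6 mm⁴
Rectangle, weak axis: I_min = h·b³/12 with h = 195 mm fixed  ⇒  b = (12I/h)^(1/3) = 76.6 mm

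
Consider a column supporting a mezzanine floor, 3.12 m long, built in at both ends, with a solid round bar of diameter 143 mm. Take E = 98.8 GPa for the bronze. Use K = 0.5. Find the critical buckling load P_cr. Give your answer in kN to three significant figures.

P_cr ≈ 8220 kN

I = πd⁴/64 = π×143⁴/64 = 2.053×10^7 mm⁴
I = 2.053×10^7 mm⁴ = 2.053×10^-5 m⁴
Effective length L_e = K·L = 0.5 × 3.12 = 1.560 m
P_cr = π²EI / L_e² = π² × 98.8×10⁹ × 2.053×10^-5 / 1.560² = 8.225×10^6 N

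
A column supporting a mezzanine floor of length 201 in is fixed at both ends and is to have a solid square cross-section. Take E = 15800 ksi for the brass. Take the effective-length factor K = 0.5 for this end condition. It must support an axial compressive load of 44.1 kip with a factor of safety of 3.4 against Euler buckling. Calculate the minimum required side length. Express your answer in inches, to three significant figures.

a ≈ 3.29 in

Required P_cr = n·P = 3.4 × 44.1 = 149.9 kip
L_e = K·L = 0.5 × 201 = 100.5 in
Required I = P_cr·L_e²/(π²E) = 1.499×10^5 × 100.5² / (π² × 1.58×10^7) = 9.712 in⁴
Solid square: I = a⁴/12  ⇒  a = (12I)^(1/4) = (12×9.712)^(1/4) = 3.29 in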